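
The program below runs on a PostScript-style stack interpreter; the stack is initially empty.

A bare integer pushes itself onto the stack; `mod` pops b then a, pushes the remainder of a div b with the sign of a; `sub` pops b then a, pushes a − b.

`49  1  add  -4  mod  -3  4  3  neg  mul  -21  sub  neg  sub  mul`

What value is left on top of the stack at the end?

12

49  -> [49]
1   -> [49, 1]
add -> [50]
-4  -> [50, -4]
mod -> [2]
-3  -> [2, -3]
4   -> [2, -3, 4]
3   -> [2, -3, 4, 3]
neg -> [2, -3, 4, -3]
mul -> [2, -3, -12]
-21 -> [2, -3, -12, -21]
sub -> [2, -3, 9]
neg -> [2, -3, -9]
sub -> [2, 6]
mul -> [12]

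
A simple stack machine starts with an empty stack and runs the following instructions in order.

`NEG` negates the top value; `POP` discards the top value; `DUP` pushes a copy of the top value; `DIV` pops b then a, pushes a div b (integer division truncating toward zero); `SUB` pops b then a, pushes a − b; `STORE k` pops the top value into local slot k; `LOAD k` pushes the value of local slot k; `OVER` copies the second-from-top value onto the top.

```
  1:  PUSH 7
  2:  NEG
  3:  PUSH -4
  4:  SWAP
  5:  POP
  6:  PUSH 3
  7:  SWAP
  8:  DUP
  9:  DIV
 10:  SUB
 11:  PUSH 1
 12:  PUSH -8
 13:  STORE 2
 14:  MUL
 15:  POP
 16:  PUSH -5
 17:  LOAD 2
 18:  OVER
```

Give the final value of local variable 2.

-8

PUSH 7   [7]
NEG      [-7]
PUSH -4  [-7, -4]
SWAP     [-4, -7]
POP      [-4]
PUSH 3   [-4, 3]
SWAP     [3, -4]
DUP      [3, -4, -4]
DIV      [3, 1]
SUB      [2]
PUSH 1   [2, 1]
PUSH -8  [2, 1, -8]
STORE 2  [2, 1]
MUL      [2]
POP      []
PUSH -5  [-5]
LOAD 2   [-5, -8]
OVER     [-5, -8, -5]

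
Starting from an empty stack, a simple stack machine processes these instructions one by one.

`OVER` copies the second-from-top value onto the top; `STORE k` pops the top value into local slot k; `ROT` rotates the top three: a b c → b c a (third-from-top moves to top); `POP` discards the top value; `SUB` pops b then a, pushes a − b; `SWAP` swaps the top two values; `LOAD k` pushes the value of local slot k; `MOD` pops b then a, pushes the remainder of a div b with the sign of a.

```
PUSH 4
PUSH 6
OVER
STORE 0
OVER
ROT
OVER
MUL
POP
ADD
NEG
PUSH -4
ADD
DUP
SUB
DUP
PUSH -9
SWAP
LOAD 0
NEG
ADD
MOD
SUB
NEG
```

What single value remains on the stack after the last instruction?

PUSH 4  → [4]
PUSH 6  → [4, 6]
OVER    → [4, 6, 4]
STORE 0 → [4, 6]
OVER    → [4, 6, 4]
ROT     → [6, 4, 4]
OVER    → [6, 4, 4, 4]
MUL     → [6, 4, 16]
POP     → [6, 4]
ADD     → [10]
NEG     → [-10]
PUSH -4 → [-10, -4]
ADD     → [-14]
DUP     → [-14, -14]
SUB     → [0]
DUP     → [0, 0]
PUSH -9 → [0, 0, -9]
SWAP    → [0, -9, 0]
LOAD 0  → [0, -9, 0, 4]
NEG     → [0, -9, 0, -4]
ADD     → [0, -9, -4]
MOD     → [0, -1]
SUB     → [1]
NEG     → [-1]

-1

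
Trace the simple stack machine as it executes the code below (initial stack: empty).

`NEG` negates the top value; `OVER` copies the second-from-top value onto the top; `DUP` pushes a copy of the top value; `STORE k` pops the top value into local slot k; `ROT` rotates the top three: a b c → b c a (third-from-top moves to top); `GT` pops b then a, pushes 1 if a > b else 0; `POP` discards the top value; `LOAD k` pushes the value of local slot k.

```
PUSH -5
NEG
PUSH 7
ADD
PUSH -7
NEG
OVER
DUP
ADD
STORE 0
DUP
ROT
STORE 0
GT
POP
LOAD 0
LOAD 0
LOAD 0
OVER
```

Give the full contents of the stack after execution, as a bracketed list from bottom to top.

[12, 12, 12, 12]

PUSH -5 : [-5]
NEG     : [5]
PUSH 7  : [5, 7]
ADD     : [12]
PUSH -7 : [12, -7]
NEG     : [12, 7]
OVER    : [12, 7, 12]
DUP     : [12, 7, 12, 12]
ADD     : [12, 7, 24]
STORE 0 : [12, 7]
DUP     : [12, 7, 7]
ROT     : [7, 7, 12]
STORE 0 : [7, 7]
GT      : [0]
POP     : []
LOAD 0  : [12]
LOAD 0  : [12, 12]
LOAD 0  : [12, 12, 12]
OVER    : [12, 12, 12, 12]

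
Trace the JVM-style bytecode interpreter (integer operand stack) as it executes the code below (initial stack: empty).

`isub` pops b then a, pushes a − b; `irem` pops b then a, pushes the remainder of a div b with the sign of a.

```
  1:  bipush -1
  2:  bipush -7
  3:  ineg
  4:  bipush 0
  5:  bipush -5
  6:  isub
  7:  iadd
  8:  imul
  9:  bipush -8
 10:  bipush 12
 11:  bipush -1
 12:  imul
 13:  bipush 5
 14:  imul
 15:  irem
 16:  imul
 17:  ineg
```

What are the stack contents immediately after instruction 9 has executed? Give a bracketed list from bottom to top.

bipush -1 → [-1]
bipush -7 → [-1, -7]
ineg      → [-1, 7]
bipush 0  → [-1, 7, 0]
bipush -5 → [-1, 7, 0, -5]
isub      → [-1, 7, 5]
iadd      → [-1, 12]
imul      → [-12]
bipush -8 → [-12, -8]

[-12, -8]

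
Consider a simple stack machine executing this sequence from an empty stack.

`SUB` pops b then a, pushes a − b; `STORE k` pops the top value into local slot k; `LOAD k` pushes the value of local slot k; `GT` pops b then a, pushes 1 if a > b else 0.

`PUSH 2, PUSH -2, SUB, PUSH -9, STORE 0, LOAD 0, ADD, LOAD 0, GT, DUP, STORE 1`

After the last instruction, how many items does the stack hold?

1

PUSH 2  : [2]
PUSH -2 : [2, -2]
SUB     : [4]
PUSH -9 : [4, -9]
STORE 0 : [4]
LOAD 0  : [4, -9]
ADD     : [-5]
LOAD 0  : [-5, -9]
GT      : [1]
DUP     : [1, 1]
STORE 1 : [1]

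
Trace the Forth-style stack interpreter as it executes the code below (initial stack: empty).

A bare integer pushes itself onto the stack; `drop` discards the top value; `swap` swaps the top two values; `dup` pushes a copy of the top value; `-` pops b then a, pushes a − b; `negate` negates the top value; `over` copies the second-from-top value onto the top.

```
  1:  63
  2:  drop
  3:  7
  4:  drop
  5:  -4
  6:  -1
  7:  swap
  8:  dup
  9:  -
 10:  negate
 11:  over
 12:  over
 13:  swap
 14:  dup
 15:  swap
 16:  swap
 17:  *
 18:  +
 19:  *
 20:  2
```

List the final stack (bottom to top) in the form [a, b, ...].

[-1, 0, 2]

63      [63]
drop    []
7       [7]
drop    []
-4      [-4]
-1      [-4, -1]
swap    [-1, -4]
dup     [-1, -4, -4]
-       [-1, 0]
negate  [-1, 0]
over    [-1, 0, -1]
over    [-1, 0, -1, 0]
swap    [-1, 0, 0, -1]
dup     [-1, 0, 0, -1, -1]
swap    [-1, 0, 0, -1, -1]
swap    [-1, 0, 0, -1, -1]
*       [-1, 0, 0, 1]
+       [-1, 0, 1]
*       [-1, 0]
2       [-1, 0, 2]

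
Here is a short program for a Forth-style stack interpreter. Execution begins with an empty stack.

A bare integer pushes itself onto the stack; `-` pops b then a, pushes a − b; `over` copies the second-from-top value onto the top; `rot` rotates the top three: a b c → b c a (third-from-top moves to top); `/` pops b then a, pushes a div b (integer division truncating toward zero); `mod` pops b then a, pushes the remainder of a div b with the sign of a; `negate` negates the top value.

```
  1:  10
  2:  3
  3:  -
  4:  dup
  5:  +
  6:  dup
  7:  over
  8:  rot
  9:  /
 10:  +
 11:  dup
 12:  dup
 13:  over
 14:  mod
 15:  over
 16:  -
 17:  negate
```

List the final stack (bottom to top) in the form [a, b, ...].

10     -> 10
3      -> 10 3
-      -> 7
dup    -> 7 7
+      -> 14
dup    -> 14 14
over   -> 14 14 14
rot    -> 14 14 14
/      -> 14 1
+      -> 15
dup    -> 15 15
dup    -> 15 15 15
over   -> 15 15 15 15
mod    -> 15 15 0
over   -> 15 15 0 15
-      -> 15 15 -15
negate -> 15 15 15

[15, 15, 15]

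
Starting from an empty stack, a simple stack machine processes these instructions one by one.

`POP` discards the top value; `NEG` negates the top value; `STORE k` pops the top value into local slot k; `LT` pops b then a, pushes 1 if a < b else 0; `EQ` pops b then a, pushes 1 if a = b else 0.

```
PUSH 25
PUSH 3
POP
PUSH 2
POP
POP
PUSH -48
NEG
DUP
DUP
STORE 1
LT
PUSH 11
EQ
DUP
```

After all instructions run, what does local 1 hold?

PUSH 25  → [25]
PUSH 3   → [25, 3]
POP      → [25]
PUSH 2   → [25, 2]
POP      → [25]
POP      → []
PUSH -48 → [-48]
NEG      → [48]
DUP      → [48, 48]
DUP      → [48, 48, 48]
STORE 1  → [48, 48]
LT       → [0]
PUSH 11  → [0, 11]
EQ       → [0]
DUP      → [0, 0]

48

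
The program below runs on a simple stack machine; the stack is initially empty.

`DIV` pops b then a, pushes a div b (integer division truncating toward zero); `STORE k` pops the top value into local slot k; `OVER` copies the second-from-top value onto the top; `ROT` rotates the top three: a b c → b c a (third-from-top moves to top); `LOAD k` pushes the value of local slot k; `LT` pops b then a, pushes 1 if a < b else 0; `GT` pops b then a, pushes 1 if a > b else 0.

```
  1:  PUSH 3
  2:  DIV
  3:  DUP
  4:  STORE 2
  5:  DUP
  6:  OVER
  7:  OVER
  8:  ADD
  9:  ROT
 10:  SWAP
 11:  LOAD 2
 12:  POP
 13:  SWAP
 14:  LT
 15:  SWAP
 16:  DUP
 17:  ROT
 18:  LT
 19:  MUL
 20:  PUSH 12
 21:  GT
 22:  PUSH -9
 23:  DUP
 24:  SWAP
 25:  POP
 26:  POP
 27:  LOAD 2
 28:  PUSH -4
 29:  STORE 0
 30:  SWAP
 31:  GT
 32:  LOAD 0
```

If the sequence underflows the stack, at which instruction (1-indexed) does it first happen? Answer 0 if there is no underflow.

2

PUSH 3 -> [3]
DIV  — needs 2 operands, stack has 1 → underflow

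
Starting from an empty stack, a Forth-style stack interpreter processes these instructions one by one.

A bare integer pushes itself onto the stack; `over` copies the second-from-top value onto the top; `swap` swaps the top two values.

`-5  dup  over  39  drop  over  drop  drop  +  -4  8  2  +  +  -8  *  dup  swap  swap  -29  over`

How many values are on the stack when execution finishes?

-5    -5
dup   -5 -5
over  -5 -5 -5
39    -5 -5 -5 39
drop  -5 -5 -5
over  -5 -5 -5 -5
drop  -5 -5 -5
drop  -5 -5
+     -10
-4    -10 -4
8     -10 -4 8
2     -10 -4 8 2
+     -10 -4 10
+     -10 6
-8    -10 6 -8
*     -10 -48
dup   -10 -48 -48
swap  -10 -48 -48
swap  -10 -48 -48
-29   -10 -48 -48 -29
over  -10 -48 -48 -29 -48

5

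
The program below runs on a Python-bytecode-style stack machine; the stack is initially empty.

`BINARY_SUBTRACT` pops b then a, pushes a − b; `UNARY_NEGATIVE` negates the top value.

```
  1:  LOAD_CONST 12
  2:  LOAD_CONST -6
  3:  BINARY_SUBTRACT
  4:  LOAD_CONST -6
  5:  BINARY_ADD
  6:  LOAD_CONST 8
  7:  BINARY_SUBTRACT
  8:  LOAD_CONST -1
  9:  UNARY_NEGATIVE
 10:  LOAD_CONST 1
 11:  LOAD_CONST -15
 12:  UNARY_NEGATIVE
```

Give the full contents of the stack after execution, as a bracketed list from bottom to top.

[4, 1, 1, 15]

LOAD_CONST 12    [12]
LOAD_CONST -6    [12, -6]
BINARY_SUBTRACT  [18]
LOAD_CONST -6    [18, -6]
BINARY_ADD       [12]
LOAD_CONST 8     [12, 8]
BINARY_SUBTRACT  [4]
LOAD_CONST -1    [4, -1]
UNARY_NEGATIVE   [4, 1]
LOAD_CONST 1     [4, 1, 1]
LOAD_CONST -15   [4, 1, 1, -15]
UNARY_NEGATIVE   [4, 1, 1, 15]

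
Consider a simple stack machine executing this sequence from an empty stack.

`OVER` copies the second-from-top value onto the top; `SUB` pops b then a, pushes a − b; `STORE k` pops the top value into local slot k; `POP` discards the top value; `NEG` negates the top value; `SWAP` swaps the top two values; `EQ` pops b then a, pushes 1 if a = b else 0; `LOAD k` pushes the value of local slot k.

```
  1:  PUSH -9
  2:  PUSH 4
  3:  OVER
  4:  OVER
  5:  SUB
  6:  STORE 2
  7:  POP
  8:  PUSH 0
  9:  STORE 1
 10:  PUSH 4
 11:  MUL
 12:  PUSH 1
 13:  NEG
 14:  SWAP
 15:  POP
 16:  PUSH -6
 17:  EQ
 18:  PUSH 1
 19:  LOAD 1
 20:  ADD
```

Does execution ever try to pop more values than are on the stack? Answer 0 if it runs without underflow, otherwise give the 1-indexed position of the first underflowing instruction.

0

PUSH -9 → [-9]
PUSH 4  → [-9, 4]
OVER    → [-9, 4, -9]
OVER    → [-9, 4, -9, 4]
SUB     → [-9, 4, -13]
STORE 2 → [-9, 4]
POP     → [-9]
PUSH 0  → [-9, 0]
STORE 1 → [-9]
PUSH 4  → [-9, 4]
MUL     → [-36]
PUSH 1  → [-36, 1]
NEG     → [-36, -1]
SWAP    → [-1, -36]
POP     → [-1]
PUSH -6 → [-1, -6]
EQ      → [0]
PUSH 1  → [0, 1]
LOAD 1  → [0, 1, 0]
ADD     → [0, 1]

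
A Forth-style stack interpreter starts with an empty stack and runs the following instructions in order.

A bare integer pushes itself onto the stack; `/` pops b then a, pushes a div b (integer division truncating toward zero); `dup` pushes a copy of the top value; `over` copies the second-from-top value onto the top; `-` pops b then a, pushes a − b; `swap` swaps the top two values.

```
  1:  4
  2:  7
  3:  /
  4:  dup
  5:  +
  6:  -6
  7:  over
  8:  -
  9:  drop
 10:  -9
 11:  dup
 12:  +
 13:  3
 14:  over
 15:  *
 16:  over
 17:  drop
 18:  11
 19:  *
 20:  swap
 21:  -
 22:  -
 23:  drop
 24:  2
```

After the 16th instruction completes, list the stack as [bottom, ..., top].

[0, -18, -54, -18]

4    → 4
7    → 4 7
/    → 0
dup  → 0 0
+    → 0
-6   → 0 -6
over → 0 -6 0
-    → 0 -6
drop → 0
-9   → 0 -9
dup  → 0 -9 -9
+    → 0 -18
3    → 0 -18 3
over → 0 -18 3 -18
*    → 0 -18 -54
over → 0 -18 -54 -18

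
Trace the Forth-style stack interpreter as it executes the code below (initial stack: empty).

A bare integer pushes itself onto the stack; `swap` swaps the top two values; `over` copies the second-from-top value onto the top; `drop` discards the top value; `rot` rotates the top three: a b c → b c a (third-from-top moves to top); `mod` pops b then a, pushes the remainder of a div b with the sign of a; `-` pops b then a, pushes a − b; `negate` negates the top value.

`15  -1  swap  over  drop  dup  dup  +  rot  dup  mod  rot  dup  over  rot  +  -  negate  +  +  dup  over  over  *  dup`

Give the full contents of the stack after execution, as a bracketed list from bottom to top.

15     : 15
-1     : 15 -1
swap   : -1 15
over   : -1 15 -1
drop   : -1 15
dup    : -1 15 15
dup    : -1 15 15 15
+      : -1 15 30
rot    : 15 30 -1
dup    : 15 30 -1 -1
mod    : 15 30 0
rot    : 30 0 15
dup    : 30 0 15 15
over   : 30 0 15 15 15
rot    : 30 0 15 15 15
+      : 30 0 15 30
-      : 30 0 -15
negate : 30 0 15
+      : 30 15
+      : 45
dup    : 45 45
over   : 45 45 45
over   : 45 45 45 45
*      : 45 45 2025
dup    : 45 45 2025 2025

[45, 45, 2025, 2025]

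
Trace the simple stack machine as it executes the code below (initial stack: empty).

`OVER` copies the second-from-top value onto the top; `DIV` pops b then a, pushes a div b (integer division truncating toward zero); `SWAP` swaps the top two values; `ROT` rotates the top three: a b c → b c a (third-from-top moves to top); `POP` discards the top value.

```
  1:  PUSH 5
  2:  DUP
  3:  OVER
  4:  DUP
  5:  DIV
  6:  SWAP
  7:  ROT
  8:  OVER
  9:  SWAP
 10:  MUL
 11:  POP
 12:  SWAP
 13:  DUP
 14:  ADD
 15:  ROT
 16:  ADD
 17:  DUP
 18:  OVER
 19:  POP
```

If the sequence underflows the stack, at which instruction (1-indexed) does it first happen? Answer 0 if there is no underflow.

PUSH 5 -> [5]
DUP    -> [5, 5]
OVER   -> [5, 5, 5]
DUP    -> [5, 5, 5, 5]
DIV    -> [5, 5, 1]
SWAP   -> [5, 1, 5]
ROT    -> [1, 5, 5]
OVER   -> [1, 5, 5, 5]
SWAP   -> [1, 5, 5, 5]
MUL    -> [1, 5, 25]
POP    -> [1, 5]
SWAP   -> [5, 1]
DUP    -> [5, 1, 1]
ADD    -> [5, 2]
ROT  — needs 3 operands, stack has 2 → underflow

15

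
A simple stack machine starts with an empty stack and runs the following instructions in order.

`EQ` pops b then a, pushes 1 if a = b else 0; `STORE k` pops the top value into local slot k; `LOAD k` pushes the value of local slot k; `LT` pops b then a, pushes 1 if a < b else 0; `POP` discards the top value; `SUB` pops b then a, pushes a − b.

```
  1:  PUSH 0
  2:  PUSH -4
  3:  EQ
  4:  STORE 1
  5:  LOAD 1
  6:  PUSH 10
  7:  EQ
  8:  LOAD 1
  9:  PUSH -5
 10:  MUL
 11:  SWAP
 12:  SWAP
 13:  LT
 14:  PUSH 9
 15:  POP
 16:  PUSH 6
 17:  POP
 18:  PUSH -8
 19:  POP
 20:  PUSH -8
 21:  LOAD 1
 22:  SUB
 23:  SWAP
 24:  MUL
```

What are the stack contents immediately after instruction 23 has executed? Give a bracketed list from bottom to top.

PUSH 0  -> 0
PUSH -4 -> 0 -4
EQ      -> 0
STORE 1 -> (empty)
LOAD 1  -> 0
PUSH 10 -> 0 10
EQ      -> 0
LOAD 1  -> 0 0
PUSH -5 -> 0 0 -5
MUL     -> 0 0
SWAP    -> 0 0
SWAP    -> 0 0
LT      -> 0
PUSH 9  -> 0 9
POP     -> 0
PUSH 6  -> 0 6
POP     -> 0
PUSH -8 -> 0 -8
POP     -> 0
PUSH -8 -> 0 -8
LOAD 1  -> 0 -8 0
SUB     -> 0 -8
SWAP    -> -8 0

[-8, 0]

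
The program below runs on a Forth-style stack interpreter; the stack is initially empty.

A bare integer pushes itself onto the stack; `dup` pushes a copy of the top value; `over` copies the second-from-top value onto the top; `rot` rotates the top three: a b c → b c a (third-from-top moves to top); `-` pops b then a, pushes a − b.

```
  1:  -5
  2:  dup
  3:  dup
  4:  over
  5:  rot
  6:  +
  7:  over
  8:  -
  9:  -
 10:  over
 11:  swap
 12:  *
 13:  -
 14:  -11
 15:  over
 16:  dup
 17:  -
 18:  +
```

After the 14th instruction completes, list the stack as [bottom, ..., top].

[-5, -11]

-5   -> -5
dup  -> -5 -5
dup  -> -5 -5 -5
over -> -5 -5 -5 -5
rot  -> -5 -5 -5 -5
+    -> -5 -5 -10
over -> -5 -5 -10 -5
-    -> -5 -5 -5
-    -> -5 0
over -> -5 0 -5
swap -> -5 -5 0
*    -> -5 0
-    -> -5
-11  -> -5 -11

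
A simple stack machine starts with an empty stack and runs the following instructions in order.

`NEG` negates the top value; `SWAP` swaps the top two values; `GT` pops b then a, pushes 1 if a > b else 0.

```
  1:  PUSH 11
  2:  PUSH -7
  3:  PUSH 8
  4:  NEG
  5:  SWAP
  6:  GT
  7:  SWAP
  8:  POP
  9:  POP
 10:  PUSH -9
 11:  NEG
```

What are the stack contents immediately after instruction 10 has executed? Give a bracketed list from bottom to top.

PUSH 11 → 11
PUSH -7 → 11 -7
PUSH 8  → 11 -7 8
NEG     → 11 -7 -8
SWAP    → 11 -8 -7
GT      → 11 0
SWAP    → 0 11
POP     → 0
POP     → (empty)
PUSH -9 → -9

[-9]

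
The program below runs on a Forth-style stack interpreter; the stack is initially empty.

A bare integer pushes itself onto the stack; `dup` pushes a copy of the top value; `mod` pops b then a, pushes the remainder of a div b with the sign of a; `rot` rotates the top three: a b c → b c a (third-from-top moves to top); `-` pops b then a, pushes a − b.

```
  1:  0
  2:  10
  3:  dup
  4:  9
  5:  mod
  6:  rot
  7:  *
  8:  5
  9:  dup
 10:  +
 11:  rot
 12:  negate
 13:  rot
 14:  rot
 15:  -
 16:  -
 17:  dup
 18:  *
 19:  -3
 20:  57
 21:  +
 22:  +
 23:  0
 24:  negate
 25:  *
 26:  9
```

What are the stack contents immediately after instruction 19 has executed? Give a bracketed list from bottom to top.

[0, -3]

0      -> 0
10     -> 0 10
dup    -> 0 10 10
9      -> 0 10 10 9
mod    -> 0 10 1
rot    -> 10 1 0
*      -> 10 0
5      -> 10 0 5
dup    -> 10 0 5 5
+      -> 10 0 10
rot    -> 0 10 10
negate -> 0 10 -10
rot    -> 10 -10 0
rot    -> -10 0 10
-      -> -10 -10
-      -> 0
dup    -> 0 0
*      -> 0
-3     -> 0 -3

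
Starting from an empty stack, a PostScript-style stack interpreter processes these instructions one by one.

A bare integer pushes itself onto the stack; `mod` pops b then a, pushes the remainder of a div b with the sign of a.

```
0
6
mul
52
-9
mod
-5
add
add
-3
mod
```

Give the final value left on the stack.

2

0    [0]
6    [0, 6]
mul  [0]
52   [0, 52]
-9   [0, 52, -9]
mod  [0, 7]
-5   [0, 7, -5]
add  [0, 2]
add  [2]
-3   [2, -3]
mod  [2]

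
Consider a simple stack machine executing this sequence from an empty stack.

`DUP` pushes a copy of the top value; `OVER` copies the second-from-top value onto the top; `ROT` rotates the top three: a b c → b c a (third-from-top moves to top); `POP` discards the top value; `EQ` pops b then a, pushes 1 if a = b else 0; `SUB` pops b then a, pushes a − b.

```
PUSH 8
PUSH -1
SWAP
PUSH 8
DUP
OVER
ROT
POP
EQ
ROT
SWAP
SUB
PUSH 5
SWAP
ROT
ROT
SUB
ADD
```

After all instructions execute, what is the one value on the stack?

1

PUSH 8  → 8
PUSH -1 → 8 -1
SWAP    → -1 8
PUSH 8  → -1 8 8
DUP     → -1 8 8 8
OVER    → -1 8 8 8 8
ROT     → -1 8 8 8 8
POP     → -1 8 8 8
EQ      → -1 8 1
ROT     → 8 1 -1
SWAP    → 8 -1 1
SUB     → 8 -2
PUSH 5  → 8 -2 5
SWAP    → 8 5 -2
ROT     → 5 -2 8
ROT     → -2 8 5
SUB     → -2 3
ADD     → 1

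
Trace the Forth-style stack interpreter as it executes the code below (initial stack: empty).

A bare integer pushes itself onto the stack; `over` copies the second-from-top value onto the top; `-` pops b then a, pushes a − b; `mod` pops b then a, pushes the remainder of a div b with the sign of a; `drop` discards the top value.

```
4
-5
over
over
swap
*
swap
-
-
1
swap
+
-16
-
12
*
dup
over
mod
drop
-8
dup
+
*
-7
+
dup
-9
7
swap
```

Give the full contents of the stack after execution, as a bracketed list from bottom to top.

4     [4]
-5    [4, -5]
over  [4, -5, 4]
over  [4, -5, 4, -5]
swap  [4, -5, -5, 4]
*     [4, -5, -20]
swap  [4, -20, -5]
-     [4, -15]
-     [19]
1     [19, 1]
swap  [1, 19]
+     [20]
-16   [20, -16]
-     [36]
12    [36, 12]
*     [432]
dup   [432, 432]
over  [432, 432, 432]
mod   [432, 0]
drop  [432]
-8    [432, -8]
dup   [432, -8, -8]
+     [432, -16]
*     [-6912]
-7    [-6912, -7]
+     [-6919]
dup   [-6919, -6919]
-9    [-6919, -6919, -9]
7     [-6919, -6919, -9, 7]
swap  [-6919, -6919, 7, -9]

[-6919, -6919, 7, -9]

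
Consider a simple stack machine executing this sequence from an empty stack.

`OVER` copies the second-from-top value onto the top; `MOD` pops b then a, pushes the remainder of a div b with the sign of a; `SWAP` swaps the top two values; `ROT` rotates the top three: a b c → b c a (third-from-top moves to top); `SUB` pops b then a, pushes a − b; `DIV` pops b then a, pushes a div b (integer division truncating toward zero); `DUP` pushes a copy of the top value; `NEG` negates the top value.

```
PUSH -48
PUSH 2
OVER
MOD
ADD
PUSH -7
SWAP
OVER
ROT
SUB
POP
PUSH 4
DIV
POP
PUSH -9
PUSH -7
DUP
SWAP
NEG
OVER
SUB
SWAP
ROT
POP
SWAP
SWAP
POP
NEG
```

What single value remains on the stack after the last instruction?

-14

PUSH -48  [-48]
PUSH 2    [-48, 2]
OVER      [-48, 2, -48]
MOD       [-48, 2]
ADD       [-46]
PUSH -7   [-46, -7]
SWAP      [-7, -46]
OVER      [-7, -46, -7]
ROT       [-46, -7, -7]
SUB       [-46, 0]
POP       [-46]
PUSH 4    [-46, 4]
DIV       [-11]
POP       []
PUSH -9   [-9]
PUSH -7   [-9, -7]
DUP       [-9, -7, -7]
SWAP      [-9, -7, -7]
NEG       [-9, -7, 7]
OVER      [-9, -7, 7, -7]
SUB       [-9, -7, 14]
SWAP      [-9, 14, -7]
ROT       [14, -7, -9]
POP       [14, -7]
SWAP      [-7, 14]
SWAP      [14, -7]
POP       [14]
NEG       [-14]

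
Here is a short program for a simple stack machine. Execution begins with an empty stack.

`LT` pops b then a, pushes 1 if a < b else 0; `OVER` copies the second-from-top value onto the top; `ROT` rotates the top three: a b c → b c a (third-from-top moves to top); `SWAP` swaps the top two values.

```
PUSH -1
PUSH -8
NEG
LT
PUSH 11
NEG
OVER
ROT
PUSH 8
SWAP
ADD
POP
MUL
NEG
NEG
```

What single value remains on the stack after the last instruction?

-11

PUSH -1 → -1
PUSH -8 → -1 -8
NEG     → -1 8
LT      → 1
PUSH 11 → 1 11
NEG     → 1 -11
OVER    → 1 -11 1
ROT     → -11 1 1
PUSH 8  → -11 1 1 8
SWAP    → -11 1 8 1
ADD     → -11 1 9
POP     → -11 1
MUL     → -11
NEG     → 11
NEG     → -11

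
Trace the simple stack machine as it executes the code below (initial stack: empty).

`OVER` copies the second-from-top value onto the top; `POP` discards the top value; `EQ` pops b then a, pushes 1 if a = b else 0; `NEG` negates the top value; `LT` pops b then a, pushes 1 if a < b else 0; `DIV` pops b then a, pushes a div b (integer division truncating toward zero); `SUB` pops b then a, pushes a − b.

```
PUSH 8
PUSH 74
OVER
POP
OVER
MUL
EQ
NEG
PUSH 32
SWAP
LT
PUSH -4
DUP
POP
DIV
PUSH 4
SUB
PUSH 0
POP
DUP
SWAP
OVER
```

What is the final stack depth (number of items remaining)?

PUSH 8  -> 8
PUSH 74 -> 8 74
OVER    -> 8 74 8
POP     -> 8 74
OVER    -> 8 74 8
MUL     -> 8 592
EQ      -> 0
NEG     -> 0
PUSH 32 -> 0 32
SWAP    -> 32 0
LT      -> 0
PUSH -4 -> 0 -4
DUP     -> 0 -4 -4
POP     -> 0 -4
DIV     -> 0
PUSH 4  -> 0 4
SUB     -> -4
PUSH 0  -> -4 0
POP     -> -4
DUP     -> -4 -4
SWAP    -> -4 -4
OVER    -> -4 -4 -4

3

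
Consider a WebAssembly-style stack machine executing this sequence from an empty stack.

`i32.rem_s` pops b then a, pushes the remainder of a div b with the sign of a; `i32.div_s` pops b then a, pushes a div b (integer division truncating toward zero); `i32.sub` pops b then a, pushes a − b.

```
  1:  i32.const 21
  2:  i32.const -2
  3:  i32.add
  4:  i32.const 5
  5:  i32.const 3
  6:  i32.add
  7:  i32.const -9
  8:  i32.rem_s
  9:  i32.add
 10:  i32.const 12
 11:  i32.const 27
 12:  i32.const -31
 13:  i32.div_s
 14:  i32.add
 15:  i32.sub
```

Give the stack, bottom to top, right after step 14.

[27, 12]

i32.const 21   [21]
i32.const -2   [21, -2]
i32.add        [19]
i32.const 5    [19, 5]
i32.const 3    [19, 5, 3]
i32.add        [19, 8]
i32.const -9   [19, 8, -9]
i32.rem_s      [19, 8]
i32.add        [27]
i32.const 12   [27, 12]
i32.const 27   [27, 12, 27]
i32.const -31  [27, 12, 27, -31]
i32.div_s      [27, 12, 0]
i32.add        [27, 12]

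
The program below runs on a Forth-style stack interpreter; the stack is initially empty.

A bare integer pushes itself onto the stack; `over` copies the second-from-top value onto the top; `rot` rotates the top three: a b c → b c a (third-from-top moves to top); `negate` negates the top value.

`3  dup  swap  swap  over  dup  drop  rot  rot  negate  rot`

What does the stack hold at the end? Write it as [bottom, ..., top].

3      → [3]
dup    → [3, 3]
swap   → [3, 3]
swap   → [3, 3]
over   → [3, 3, 3]
dup    → [3, 3, 3, 3]
drop   → [3, 3, 3]
rot    → [3, 3, 3]
rot    → [3, 3, 3]
negate → [3, 3, -3]
rot    → [3, -3, 3]

[3, -3, 3]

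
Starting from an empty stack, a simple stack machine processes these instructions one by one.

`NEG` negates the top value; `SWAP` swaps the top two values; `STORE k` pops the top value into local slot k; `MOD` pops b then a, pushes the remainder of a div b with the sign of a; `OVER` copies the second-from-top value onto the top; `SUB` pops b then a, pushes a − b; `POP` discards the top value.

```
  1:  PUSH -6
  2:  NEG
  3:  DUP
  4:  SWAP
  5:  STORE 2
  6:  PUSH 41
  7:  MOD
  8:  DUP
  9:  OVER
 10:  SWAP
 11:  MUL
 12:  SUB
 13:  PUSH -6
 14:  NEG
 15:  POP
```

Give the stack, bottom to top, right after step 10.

PUSH -6 -> [-6]
NEG     -> [6]
DUP     -> [6, 6]
SWAP    -> [6, 6]
STORE 2 -> [6]
PUSH 41 -> [6, 41]
MOD     -> [6]
DUP     -> [6, 6]
OVER    -> [6, 6, 6]
SWAP    -> [6, 6, 6]

[6, 6, 6]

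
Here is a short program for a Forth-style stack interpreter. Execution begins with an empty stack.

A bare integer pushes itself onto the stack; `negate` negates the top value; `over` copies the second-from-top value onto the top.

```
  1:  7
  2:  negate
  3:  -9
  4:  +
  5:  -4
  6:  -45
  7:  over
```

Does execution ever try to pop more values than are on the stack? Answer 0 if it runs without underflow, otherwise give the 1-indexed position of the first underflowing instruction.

0

7      → [7]
negate → [-7]
-9     → [-7, -9]
+      → [-16]
-4     → [-16, -4]
-45    → [-16, -4, -45]
over   → [-16, -4, -45, -4]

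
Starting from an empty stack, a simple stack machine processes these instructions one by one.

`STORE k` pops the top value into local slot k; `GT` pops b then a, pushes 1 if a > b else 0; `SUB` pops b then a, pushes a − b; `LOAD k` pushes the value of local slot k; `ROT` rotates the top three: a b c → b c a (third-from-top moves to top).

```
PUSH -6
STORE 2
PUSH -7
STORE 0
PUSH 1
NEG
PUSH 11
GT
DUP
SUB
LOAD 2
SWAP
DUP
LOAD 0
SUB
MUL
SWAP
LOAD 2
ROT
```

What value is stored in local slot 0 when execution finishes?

PUSH -6 : -6
STORE 2 : (empty)
PUSH -7 : -7
STORE 0 : (empty)
PUSH 1  : 1
NEG     : -1
PUSH 11 : -1 11
GT      : 0
DUP     : 0 0
SUB     : 0
LOAD 2  : 0 -6
SWAP    : -6 0
DUP     : -6 0 0
LOAD 0  : -6 0 0 -7
SUB     : -6 0 7
MUL     : -6 0
SWAP    : 0 -6
LOAD 2  : 0 -6 -6
ROT     : -6 -6 0

-7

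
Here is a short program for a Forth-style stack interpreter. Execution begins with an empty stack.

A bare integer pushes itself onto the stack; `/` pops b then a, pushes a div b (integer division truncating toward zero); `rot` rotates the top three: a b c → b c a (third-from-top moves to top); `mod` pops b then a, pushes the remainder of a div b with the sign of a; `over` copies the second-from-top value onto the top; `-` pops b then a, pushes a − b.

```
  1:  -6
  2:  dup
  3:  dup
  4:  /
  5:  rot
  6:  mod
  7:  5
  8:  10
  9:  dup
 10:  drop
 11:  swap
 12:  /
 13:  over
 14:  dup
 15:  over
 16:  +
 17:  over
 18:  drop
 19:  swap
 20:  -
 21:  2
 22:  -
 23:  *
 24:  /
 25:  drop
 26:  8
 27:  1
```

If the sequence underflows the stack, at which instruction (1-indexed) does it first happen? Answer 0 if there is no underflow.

-6  -> [-6]
dup -> [-6, -6]
dup -> [-6, -6, -6]
/   -> [-6, 1]
rot  — needs 3 operands, stack has 2 → underflow

5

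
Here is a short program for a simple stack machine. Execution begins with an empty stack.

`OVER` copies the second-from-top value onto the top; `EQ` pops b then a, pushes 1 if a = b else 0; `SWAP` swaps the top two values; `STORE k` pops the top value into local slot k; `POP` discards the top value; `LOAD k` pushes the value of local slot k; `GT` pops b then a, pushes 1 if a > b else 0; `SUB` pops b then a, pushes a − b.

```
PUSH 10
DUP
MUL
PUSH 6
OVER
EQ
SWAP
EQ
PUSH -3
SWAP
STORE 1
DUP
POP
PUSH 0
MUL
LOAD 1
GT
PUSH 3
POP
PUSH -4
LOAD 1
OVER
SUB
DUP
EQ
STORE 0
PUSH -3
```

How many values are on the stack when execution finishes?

3

PUSH 10 : [10]
DUP     : [10, 10]
MUL     : [100]
PUSH 6  : [100, 6]
OVER    : [100, 6, 100]
EQ      : [100, 0]
SWAP    : [0, 100]
EQ      : [0]
PUSH -3 : [0, -3]
SWAP    : [-3, 0]
STORE 1 : [-3]
DUP     : [-3, -3]
POP     : [-3]
PUSH 0  : [-3, 0]
MUL     : [0]
LOAD 1  : [0, 0]
GT      : [0]
PUSH 3  : [0, 3]
POP     : [0]
PUSH -4 : [0, -4]
LOAD 1  : [0, -4, 0]
OVER    : [0, -4, 0, -4]
SUB     : [0, -4, 4]
DUP     : [0, -4, 4, 4]
EQ      : [0, -4, 1]
STORE 0 : [0, -4]
PUSH -3 : [0, -4, -3]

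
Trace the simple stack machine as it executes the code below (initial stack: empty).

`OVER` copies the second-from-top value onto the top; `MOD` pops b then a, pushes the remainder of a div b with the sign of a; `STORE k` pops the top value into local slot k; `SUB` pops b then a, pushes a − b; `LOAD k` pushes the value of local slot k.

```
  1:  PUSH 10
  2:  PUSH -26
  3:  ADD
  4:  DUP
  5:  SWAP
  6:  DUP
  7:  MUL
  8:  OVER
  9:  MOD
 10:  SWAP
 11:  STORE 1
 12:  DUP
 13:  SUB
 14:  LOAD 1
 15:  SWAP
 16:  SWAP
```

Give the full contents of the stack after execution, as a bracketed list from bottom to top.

PUSH 10   10
PUSH -26  10 -26
ADD       -16
DUP       -16 -16
SWAP      -16 -16
DUP       -16 -16 -16
MUL       -16 256
OVER      -16 256 -16
MOD       -16 0
SWAP      0 -16
STORE 1   0
DUP       0 0
SUB       0
LOAD 1    0 -16
SWAP      -16 0
SWAP      0 -16

[0, -16]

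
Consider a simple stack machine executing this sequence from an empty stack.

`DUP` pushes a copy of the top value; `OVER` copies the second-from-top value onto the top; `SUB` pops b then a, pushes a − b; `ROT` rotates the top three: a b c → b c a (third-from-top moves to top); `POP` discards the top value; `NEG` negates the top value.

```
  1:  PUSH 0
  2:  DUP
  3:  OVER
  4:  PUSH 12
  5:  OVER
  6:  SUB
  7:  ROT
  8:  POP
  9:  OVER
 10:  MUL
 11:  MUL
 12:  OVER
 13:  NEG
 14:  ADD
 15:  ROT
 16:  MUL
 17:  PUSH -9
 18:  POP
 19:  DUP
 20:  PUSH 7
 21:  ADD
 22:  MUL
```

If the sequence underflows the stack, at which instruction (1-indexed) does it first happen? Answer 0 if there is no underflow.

PUSH 0  → 0
DUP     → 0 0
OVER    → 0 0 0
PUSH 12 → 0 0 0 12
OVER    → 0 0 0 12 0
SUB     → 0 0 0 12
ROT     → 0 0 12 0
POP     → 0 0 12
OVER    → 0 0 12 0
MUL     → 0 0 0
MUL     → 0 0
OVER    → 0 0 0
NEG     → 0 0 0
ADD     → 0 0
ROT  — needs 3 operands, stack has 2 → underflow

15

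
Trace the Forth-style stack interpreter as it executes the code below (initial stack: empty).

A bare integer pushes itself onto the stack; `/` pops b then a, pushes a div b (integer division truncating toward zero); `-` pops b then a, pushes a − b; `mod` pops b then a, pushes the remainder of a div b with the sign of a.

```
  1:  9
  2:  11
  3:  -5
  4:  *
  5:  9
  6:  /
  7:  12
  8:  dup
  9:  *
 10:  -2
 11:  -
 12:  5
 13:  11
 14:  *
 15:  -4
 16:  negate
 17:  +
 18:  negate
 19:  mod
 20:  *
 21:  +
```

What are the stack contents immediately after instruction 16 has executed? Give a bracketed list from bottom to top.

[9, -6, 146, 55, 4]

9      → [9]
11     → [9, 11]
-5     → [9, 11, -5]
*      → [9, -55]
9      → [9, -55, 9]
/      → [9, -6]
12     → [9, -6, 12]
dup    → [9, -6, 12, 12]
*      → [9, -6, 144]
-2     → [9, -6, 144, -2]
-      → [9, -6, 146]
5      → [9, -6, 146, 5]
11     → [9, -6, 146, 5, 11]
*      → [9, -6, 146, 55]
-4     → [9, -6, 146, 55, -4]
negate → [9, -6, 146, 55, 4]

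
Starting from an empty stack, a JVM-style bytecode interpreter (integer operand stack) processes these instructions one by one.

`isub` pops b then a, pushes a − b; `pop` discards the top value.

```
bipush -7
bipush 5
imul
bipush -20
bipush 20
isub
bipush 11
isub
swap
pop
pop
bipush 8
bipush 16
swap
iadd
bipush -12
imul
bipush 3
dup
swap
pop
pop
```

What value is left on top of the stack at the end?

bipush -7  → -7
bipush 5   → -7 5
imul       → -35
bipush -20 → -35 -20
bipush 20  → -35 -20 20
isub       → -35 -40
bipush 11  → -35 -40 11
isub       → -35 -51
swap       → -51 -35
pop        → -51
pop        → (empty)
bipush 8   → 8
bipush 16  → 8 16
swap       → 16 8
iadd       → 24
bipush -12 → 24 -12
imul       → -288
bipush 3   → -288 3
dup        → -288 3 3
swap       → -288 3 3
pop        → -288 3
pop        → -288

-288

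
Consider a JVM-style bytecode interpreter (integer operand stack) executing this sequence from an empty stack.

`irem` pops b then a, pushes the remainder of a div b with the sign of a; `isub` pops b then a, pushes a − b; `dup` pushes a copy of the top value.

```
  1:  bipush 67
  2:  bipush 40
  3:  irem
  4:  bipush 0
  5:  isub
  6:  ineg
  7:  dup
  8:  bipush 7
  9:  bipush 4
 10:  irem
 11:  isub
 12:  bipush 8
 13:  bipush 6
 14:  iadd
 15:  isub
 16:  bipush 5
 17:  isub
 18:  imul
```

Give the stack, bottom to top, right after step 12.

bipush 67 → [67]
bipush 40 → [67, 40]
irem      → [27]
bipush 0  → [27, 0]
isub      → [27]
ineg      → [-27]
dup       → [-27, -27]
bipush 7  → [-27, -27, 7]
bipush 4  → [-27, -27, 7, 4]
irem      → [-27, -27, 3]
isub      → [-27, -30]
bipush 8  → [-27, -30, 8]

[-27, -30, 8]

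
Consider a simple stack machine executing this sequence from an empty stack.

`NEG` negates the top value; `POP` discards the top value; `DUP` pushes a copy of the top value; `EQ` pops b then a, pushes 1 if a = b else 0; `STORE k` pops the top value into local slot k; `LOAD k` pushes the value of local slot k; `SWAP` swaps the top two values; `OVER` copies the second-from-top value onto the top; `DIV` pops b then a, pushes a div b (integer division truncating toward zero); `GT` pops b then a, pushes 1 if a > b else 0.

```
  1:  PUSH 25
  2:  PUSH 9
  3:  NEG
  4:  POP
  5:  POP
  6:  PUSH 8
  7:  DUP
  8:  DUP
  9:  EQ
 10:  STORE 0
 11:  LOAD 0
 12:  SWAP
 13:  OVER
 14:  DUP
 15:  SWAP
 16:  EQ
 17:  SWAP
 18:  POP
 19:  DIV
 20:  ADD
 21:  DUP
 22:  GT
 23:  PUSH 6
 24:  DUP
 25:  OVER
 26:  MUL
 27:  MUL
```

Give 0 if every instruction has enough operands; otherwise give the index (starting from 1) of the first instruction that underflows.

PUSH 25  25
PUSH 9   25 9
NEG      25 -9
POP      25
POP      (empty)
PUSH 8   8
DUP      8 8
DUP      8 8 8
EQ       8 1
STORE 0  8
LOAD 0   8 1
SWAP     1 8
OVER     1 8 1
DUP      1 8 1 1
SWAP     1 8 1 1
EQ       1 8 1
SWAP     1 1 8
POP      1 1
DIV      1
ADD  — needs 2 operands, stack has 1 → underflow

20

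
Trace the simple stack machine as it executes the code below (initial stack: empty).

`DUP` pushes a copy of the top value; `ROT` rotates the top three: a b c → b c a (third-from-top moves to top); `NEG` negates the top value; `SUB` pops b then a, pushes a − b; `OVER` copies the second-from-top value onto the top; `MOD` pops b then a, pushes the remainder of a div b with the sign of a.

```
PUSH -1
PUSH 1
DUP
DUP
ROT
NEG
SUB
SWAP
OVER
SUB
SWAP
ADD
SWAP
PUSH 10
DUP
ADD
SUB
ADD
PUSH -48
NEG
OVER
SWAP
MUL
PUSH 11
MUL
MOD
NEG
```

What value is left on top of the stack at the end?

20

PUSH -1  → [-1]
PUSH 1   → [-1, 1]
DUP      → [-1, 1, 1]
DUP      → [-1, 1, 1, 1]
ROT      → [-1, 1, 1, 1]
NEG      → [-1, 1, 1, -1]
SUB      → [-1, 1, 2]
SWAP     → [-1, 2, 1]
OVER     → [-1, 2, 1, 2]
SUB      → [-1, 2, -1]
SWAP     → [-1, -1, 2]
ADD      → [-1, 1]
SWAP     → [1, -1]
PUSH 10  → [1, -1, 10]
DUP      → [1, -1, 10, 10]
ADD      → [1, -1, 20]
SUB      → [1, -21]
ADD      → [-20]
PUSH -48 → [-20, -48]
NEG      → [-20, 48]
OVER     → [-20, 48, -20]
SWAP     → [-20, -20, 48]
MUL      → [-20, -960]
PUSH 11  → [-20, -960, 11]
MUL      → [-20, -10560]
MOD      → [-20]
NEG      → [20]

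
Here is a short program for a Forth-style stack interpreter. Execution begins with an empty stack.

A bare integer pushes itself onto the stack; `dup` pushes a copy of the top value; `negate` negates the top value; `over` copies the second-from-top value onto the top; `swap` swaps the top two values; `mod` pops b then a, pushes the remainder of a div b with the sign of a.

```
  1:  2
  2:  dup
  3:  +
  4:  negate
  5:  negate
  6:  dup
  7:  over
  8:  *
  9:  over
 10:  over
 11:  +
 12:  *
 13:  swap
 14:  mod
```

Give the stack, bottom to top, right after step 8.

2      : 2
dup    : 2 2
+      : 4
negate : -4
negate : 4
dup    : 4 4
over   : 4 4 4
*      : 4 16

[4, 16]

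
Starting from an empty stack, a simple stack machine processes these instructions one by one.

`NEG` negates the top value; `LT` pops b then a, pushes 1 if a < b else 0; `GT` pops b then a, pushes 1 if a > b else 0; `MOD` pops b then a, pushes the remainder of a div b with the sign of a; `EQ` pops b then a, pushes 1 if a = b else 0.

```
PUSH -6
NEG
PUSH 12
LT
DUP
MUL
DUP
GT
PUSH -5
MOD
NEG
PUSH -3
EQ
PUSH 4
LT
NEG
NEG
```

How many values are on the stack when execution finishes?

1

PUSH -6  -6
NEG      6
PUSH 12  6 12
LT       1
DUP      1 1
MUL      1
DUP      1 1
GT       0
PUSH -5  0 -5
MOD      0
NEG      0
PUSH -3  0 -3
EQ       0
PUSH 4   0 4
LT       1
NEG      -1
NEG      1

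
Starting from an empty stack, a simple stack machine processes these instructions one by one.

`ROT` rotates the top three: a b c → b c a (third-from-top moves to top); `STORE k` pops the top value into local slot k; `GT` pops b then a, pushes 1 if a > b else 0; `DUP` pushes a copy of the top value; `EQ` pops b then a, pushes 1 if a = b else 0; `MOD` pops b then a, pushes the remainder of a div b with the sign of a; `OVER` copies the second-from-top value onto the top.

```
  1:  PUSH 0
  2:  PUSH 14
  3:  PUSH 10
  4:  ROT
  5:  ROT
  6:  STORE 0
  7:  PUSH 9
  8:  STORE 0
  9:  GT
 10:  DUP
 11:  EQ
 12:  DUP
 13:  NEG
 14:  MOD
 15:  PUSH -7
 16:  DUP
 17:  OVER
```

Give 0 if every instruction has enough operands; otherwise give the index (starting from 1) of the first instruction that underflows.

0

PUSH 0  → [0]
PUSH 14 → [0, 14]
PUSH 10 → [0, 14, 10]
ROT     → [14, 10, 0]
ROT     → [10, 0, 14]
STORE 0 → [10, 0]
PUSH 9  → [10, 0, 9]
STORE 0 → [10, 0]
GT      → [1]
DUP     → [1, 1]
EQ      → [1]
DUP     → [1, 1]
NEG     → [1, -1]
MOD     → [0]
PUSH -7 → [0, -7]
DUP     → [0, -7, -7]
OVER    → [0, -7, -7, -7]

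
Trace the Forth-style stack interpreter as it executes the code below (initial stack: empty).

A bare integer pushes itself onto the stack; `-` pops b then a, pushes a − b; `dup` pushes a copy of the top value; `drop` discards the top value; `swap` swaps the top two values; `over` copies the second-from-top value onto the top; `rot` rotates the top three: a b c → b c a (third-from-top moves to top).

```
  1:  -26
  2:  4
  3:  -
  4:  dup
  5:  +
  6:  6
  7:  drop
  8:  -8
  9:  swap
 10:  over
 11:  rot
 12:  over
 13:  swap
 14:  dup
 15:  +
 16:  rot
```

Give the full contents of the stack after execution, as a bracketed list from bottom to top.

[-60, -8, -16, -8]

-26  → [-26]
4    → [-26, 4]
-    → [-30]
dup  → [-30, -30]
+    → [-60]
6    → [-60, 6]
drop → [-60]
-8   → [-60, -8]
swap → [-8, -60]
over → [-8, -60, -8]
rot  → [-60, -8, -8]
over → [-60, -8, -8, -8]
swap → [-60, -8, -8, -8]
dup  → [-60, -8, -8, -8, -8]
+    → [-60, -8, -8, -16]
rot  → [-60, -8, -16, -8]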